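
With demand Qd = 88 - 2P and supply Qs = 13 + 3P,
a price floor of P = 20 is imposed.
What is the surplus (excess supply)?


At P = 20:
Qd = 88 - 2*20 = 48
Qs = 13 + 3*20 = 73
Surplus = Qs - Qd = 73 - 48 = 25

25


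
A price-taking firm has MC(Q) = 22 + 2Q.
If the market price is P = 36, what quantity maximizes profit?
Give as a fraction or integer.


In perfect competition, profit is maximized where P = MC.
36 = 22 + 2Q
14 = 2Q
Q* = 14/2 = 7

7


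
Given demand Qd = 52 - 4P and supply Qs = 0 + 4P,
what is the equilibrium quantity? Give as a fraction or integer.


First find equilibrium price:
52 - 4P = 0 + 4P
P* = 52/8 = 13/2
Then substitute into demand:
Q* = 52 - 4 * 13/2 = 26

26


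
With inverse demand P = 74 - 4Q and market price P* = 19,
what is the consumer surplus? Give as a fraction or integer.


Maximum willingness to pay (at Q=0): P_max = 74
Quantity demanded at P* = 19:
Q* = (74 - 19)/4 = 55/4
CS = (1/2) * Q* * (P_max - P*)
CS = (1/2) * 55/4 * (74 - 19)
CS = (1/2) * 55/4 * 55 = 3025/8

3025/8


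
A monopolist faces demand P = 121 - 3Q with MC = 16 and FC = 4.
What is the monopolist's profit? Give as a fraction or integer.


MR = MC: 121 - 6Q = 16
Q* = 35/2
P* = 121 - 3*35/2 = 137/2
Profit = (P* - MC)*Q* - FC
= (137/2 - 16)*35/2 - 4
= 105/2*35/2 - 4
= 3675/4 - 4 = 3659/4

3659/4


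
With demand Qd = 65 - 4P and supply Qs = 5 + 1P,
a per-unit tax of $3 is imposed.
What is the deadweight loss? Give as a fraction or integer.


Pre-tax equilibrium quantity: Q* = 17
Post-tax equilibrium quantity: Q_tax = 73/5
Reduction in quantity: Q* - Q_tax = 12/5
DWL = (1/2) * tax * (Q* - Q_tax)
DWL = (1/2) * 3 * 12/5 = 18/5

18/5


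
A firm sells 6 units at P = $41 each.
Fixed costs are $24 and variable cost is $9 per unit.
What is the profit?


Total Revenue = P * Q = 41 * 6 = $246
Total Cost = FC + VC*Q = 24 + 9*6 = $78
Profit = TR - TC = 246 - 78 = $168

$168


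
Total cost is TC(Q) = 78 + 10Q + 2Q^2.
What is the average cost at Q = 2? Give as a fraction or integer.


TC(2) = 78 + 10*2 + 2*2^2
TC(2) = 78 + 20 + 8 = 106
AC = TC/Q = 106/2 = 53

53


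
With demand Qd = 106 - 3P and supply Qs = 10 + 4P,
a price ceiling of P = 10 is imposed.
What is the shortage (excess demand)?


At P = 10:
Qd = 106 - 3*10 = 76
Qs = 10 + 4*10 = 50
Shortage = Qd - Qs = 76 - 50 = 26

26


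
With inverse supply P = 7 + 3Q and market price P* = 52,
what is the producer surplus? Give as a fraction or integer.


Minimum supply price (at Q=0): P_min = 7
Quantity supplied at P* = 52:
Q* = (52 - 7)/3 = 15
PS = (1/2) * Q* * (P* - P_min)
PS = (1/2) * 15 * (52 - 7)
PS = (1/2) * 15 * 45 = 675/2

675/2


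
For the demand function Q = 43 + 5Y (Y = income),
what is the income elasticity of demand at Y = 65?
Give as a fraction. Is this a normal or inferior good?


dQ/dY = 5
At Y = 65: Q = 43 + 5*65 = 368
Ey = (dQ/dY)(Y/Q) = 5 * 65 / 368 = 325/368
Since Ey > 0, this is a normal good.

325/368 (normal good)


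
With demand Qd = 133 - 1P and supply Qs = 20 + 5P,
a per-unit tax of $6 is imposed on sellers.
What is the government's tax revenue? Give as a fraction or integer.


With tax on sellers, new supply: Qs' = 20 + 5(P - 6)
= 5P - 10
New equilibrium quantity:
Q_new = 655/6
Tax revenue = tax * Q_new = 6 * 655/6 = 655

655


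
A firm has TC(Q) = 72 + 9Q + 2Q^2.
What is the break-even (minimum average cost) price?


AC(Q) = 72/Q + 9 + 2Q
To minimize: dAC/dQ = -72/Q^2 + 2 = 0
Q^2 = 72/2 = 36
Q* = 6
Min AC = 72/6 + 9 + 2*6
Min AC = 12 + 9 + 12 = 33

33


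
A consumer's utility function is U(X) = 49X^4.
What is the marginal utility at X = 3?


MU = dU/dX = 49*4*X^(4-1)
MU = 196*X^3
At X = 3:
MU = 196 * 3^3
MU = 196 * 27 = 5292

5292


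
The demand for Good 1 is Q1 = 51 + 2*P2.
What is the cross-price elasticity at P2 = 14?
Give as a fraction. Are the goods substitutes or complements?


dQ1/dP2 = 2
At P2 = 14: Q1 = 51 + 2*14 = 79
Exy = (dQ1/dP2)(P2/Q1) = 2 * 14 / 79 = 28/79
Since Exy > 0, the goods are substitutes.

28/79 (substitutes)


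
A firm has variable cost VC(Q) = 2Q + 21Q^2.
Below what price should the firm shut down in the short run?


AVC(Q) = VC(Q)/Q = 2 + 21Q
AVC is increasing in Q, so minimum AVC is at Q -> 0+.
Min AVC = 2
The firm should shut down if P < 2.

2


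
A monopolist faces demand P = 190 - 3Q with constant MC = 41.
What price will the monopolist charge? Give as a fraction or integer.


MR = 190 - 6Q
Set MR = MC: 190 - 6Q = 41
Q* = 149/6
Substitute into demand:
P* = 190 - 3*149/6 = 231/2

231/2


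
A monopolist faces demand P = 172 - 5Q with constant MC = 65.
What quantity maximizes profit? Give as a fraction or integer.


TR = P*Q = (172 - 5Q)Q = 172Q - 5Q^2
MR = dTR/dQ = 172 - 10Q
Set MR = MC:
172 - 10Q = 65
107 = 10Q
Q* = 107/10 = 107/10

107/10


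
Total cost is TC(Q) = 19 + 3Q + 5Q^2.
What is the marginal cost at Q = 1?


MC = dTC/dQ = 3 + 2*5*Q
At Q = 1:
MC = 3 + 10*1
MC = 3 + 10 = 13

13


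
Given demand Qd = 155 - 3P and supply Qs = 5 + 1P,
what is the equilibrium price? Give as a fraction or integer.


At equilibrium, Qd = Qs.
155 - 3P = 5 + 1P
155 - 5 = 3P + 1P
150 = 4P
P* = 150/4 = 75/2

75/2


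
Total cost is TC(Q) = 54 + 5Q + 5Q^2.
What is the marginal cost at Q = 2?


MC = dTC/dQ = 5 + 2*5*Q
At Q = 2:
MC = 5 + 10*2
MC = 5 + 20 = 25

25


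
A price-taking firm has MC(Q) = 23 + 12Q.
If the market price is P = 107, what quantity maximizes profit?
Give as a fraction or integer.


In perfect competition, profit is maximized where P = MC.
107 = 23 + 12Q
84 = 12Q
Q* = 84/12 = 7

7


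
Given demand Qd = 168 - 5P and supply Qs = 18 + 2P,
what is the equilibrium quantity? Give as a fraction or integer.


First find equilibrium price:
168 - 5P = 18 + 2P
P* = 150/7 = 150/7
Then substitute into demand:
Q* = 168 - 5 * 150/7 = 426/7

426/7


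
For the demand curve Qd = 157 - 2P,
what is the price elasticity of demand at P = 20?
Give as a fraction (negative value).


dQ/dP = -2
At P = 20: Q = 157 - 2*20 = 117
E = (dQ/dP)(P/Q) = (-2)(20/117) = -40/117

-40/117


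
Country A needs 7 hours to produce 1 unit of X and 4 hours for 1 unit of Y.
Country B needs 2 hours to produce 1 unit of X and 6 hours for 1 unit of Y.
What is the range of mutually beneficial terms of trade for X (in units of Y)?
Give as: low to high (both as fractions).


Opportunity cost of X for Country A = hours_X / hours_Y = 7/4 = 7/4 units of Y
Opportunity cost of X for Country B = hours_X / hours_Y = 2/6 = 1/3 units of Y
Terms of trade must be between the two opportunity costs.
Range: 1/3 to 7/4

1/3 to 7/4


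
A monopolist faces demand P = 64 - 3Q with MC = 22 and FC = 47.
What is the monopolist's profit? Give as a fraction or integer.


MR = MC: 64 - 6Q = 22
Q* = 7
P* = 64 - 3*7 = 43
Profit = (P* - MC)*Q* - FC
= (43 - 22)*7 - 47
= 21*7 - 47
= 147 - 47 = 100

100


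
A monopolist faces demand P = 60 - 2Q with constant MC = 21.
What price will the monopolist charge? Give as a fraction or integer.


MR = 60 - 4Q
Set MR = MC: 60 - 4Q = 21
Q* = 39/4
Substitute into demand:
P* = 60 - 2*39/4 = 81/2

81/2


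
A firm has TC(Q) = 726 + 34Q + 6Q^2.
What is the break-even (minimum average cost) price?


AC(Q) = 726/Q + 34 + 6Q
To minimize: dAC/dQ = -726/Q^2 + 6 = 0
Q^2 = 726/6 = 121
Q* = 11
Min AC = 726/11 + 34 + 6*11
Min AC = 66 + 34 + 66 = 166

166


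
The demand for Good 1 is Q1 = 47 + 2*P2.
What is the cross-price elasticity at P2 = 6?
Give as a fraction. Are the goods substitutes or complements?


dQ1/dP2 = 2
At P2 = 6: Q1 = 47 + 2*6 = 59
Exy = (dQ1/dP2)(P2/Q1) = 2 * 6 / 59 = 12/59
Since Exy > 0, the goods are substitutes.

12/59 (substitutes)


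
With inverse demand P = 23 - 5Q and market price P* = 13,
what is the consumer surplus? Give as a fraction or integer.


Maximum willingness to pay (at Q=0): P_max = 23
Quantity demanded at P* = 13:
Q* = (23 - 13)/5 = 2
CS = (1/2) * Q* * (P_max - P*)
CS = (1/2) * 2 * (23 - 13)
CS = (1/2) * 2 * 10 = 10

10


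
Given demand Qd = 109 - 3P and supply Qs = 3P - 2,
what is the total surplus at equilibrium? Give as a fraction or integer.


Find equilibrium: 109 - 3P = 3P - 2
109 + 2 = 6P
P* = 111/6 = 37/2
Q* = 3*37/2 - 2 = 107/2
Inverse demand: P = 109/3 - Q/3, so P_max = 109/3
Inverse supply: P = 2/3 + Q/3, so P_min = 2/3
CS = (1/2) * 107/2 * (109/3 - 37/2) = 11449/24
PS = (1/2) * 107/2 * (37/2 - 2/3) = 11449/24
TS = CS + PS = 11449/24 + 11449/24 = 11449/12

11449/12


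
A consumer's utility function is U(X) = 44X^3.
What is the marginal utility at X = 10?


MU = dU/dX = 44*3*X^(3-1)
MU = 132*X^2
At X = 10:
MU = 132 * 10^2
MU = 132 * 100 = 13200

13200


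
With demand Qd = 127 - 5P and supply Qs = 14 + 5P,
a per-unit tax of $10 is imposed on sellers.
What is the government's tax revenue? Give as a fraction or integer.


With tax on sellers, new supply: Qs' = 14 + 5(P - 10)
= 5P - 36
New equilibrium quantity:
Q_new = 91/2
Tax revenue = tax * Q_new = 10 * 91/2 = 455

455


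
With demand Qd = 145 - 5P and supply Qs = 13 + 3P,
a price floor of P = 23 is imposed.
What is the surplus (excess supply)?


At P = 23:
Qd = 145 - 5*23 = 30
Qs = 13 + 3*23 = 82
Surplus = Qs - Qd = 82 - 30 = 52

52


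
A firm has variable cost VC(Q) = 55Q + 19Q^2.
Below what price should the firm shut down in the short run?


AVC(Q) = VC(Q)/Q = 55 + 19Q
AVC is increasing in Q, so minimum AVC is at Q -> 0+.
Min AVC = 55
The firm should shut down if P < 55.

55


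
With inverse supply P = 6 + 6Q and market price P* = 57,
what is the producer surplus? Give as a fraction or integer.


Minimum supply price (at Q=0): P_min = 6
Quantity supplied at P* = 57:
Q* = (57 - 6)/6 = 17/2
PS = (1/2) * Q* * (P* - P_min)
PS = (1/2) * 17/2 * (57 - 6)
PS = (1/2) * 17/2 * 51 = 867/4

867/4


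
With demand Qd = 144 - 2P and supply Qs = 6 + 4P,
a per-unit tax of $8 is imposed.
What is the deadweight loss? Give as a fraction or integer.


Pre-tax equilibrium quantity: Q* = 98
Post-tax equilibrium quantity: Q_tax = 262/3
Reduction in quantity: Q* - Q_tax = 32/3
DWL = (1/2) * tax * (Q* - Q_tax)
DWL = (1/2) * 8 * 32/3 = 128/3

128/3


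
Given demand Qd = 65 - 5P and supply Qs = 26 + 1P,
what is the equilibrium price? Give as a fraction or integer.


At equilibrium, Qd = Qs.
65 - 5P = 26 + 1P
65 - 26 = 5P + 1P
39 = 6P
P* = 39/6 = 13/2

13/2


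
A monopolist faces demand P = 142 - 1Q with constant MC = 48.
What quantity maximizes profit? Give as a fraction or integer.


TR = P*Q = (142 - 1Q)Q = 142Q - 1Q^2
MR = dTR/dQ = 142 - 2Q
Set MR = MC:
142 - 2Q = 48
94 = 2Q
Q* = 94/2 = 47

47


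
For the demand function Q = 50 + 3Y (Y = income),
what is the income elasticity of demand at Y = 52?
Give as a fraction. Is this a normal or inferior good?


dQ/dY = 3
At Y = 52: Q = 50 + 3*52 = 206
Ey = (dQ/dY)(Y/Q) = 3 * 52 / 206 = 78/103
Since Ey > 0, this is a normal good.

78/103 (normal good)


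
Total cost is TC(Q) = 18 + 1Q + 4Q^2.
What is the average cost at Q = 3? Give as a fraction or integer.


TC(3) = 18 + 1*3 + 4*3^2
TC(3) = 18 + 3 + 36 = 57
AC = TC/Q = 57/3 = 19

19


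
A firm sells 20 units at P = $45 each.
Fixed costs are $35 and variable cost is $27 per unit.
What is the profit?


Total Revenue = P * Q = 45 * 20 = $900
Total Cost = FC + VC*Q = 35 + 27*20 = $575
Profit = TR - TC = 900 - 575 = $325

$325


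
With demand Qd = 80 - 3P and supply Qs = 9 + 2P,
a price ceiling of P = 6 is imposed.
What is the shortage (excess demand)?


At P = 6:
Qd = 80 - 3*6 = 62
Qs = 9 + 2*6 = 21
Shortage = Qd - Qs = 62 - 21 = 41

41


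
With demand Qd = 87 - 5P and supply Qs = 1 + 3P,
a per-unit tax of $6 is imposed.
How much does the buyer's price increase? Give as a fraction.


With a per-unit tax, the buyer's price increase depends on relative slopes.
Supply slope: d = 3, Demand slope: b = 5
Buyer's price increase = d * tax / (b + d)
= 3 * 6 / (5 + 3)
= 18 / 8 = 9/4

9/4


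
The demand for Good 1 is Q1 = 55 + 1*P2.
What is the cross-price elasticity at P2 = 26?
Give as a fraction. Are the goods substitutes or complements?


dQ1/dP2 = 1
At P2 = 26: Q1 = 55 + 1*26 = 81
Exy = (dQ1/dP2)(P2/Q1) = 1 * 26 / 81 = 26/81
Since Exy > 0, the goods are substitutes.

26/81 (substitutes)


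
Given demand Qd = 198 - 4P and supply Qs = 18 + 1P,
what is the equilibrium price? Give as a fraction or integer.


At equilibrium, Qd = Qs.
198 - 4P = 18 + 1P
198 - 18 = 4P + 1P
180 = 5P
P* = 180/5 = 36

36


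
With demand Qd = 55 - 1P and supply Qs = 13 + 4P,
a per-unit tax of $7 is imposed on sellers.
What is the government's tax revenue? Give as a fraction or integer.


With tax on sellers, new supply: Qs' = 13 + 4(P - 7)
= 4P - 15
New equilibrium quantity:
Q_new = 41
Tax revenue = tax * Q_new = 7 * 41 = 287

287


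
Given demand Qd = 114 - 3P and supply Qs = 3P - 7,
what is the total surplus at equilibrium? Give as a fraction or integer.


Find equilibrium: 114 - 3P = 3P - 7
114 + 7 = 6P
P* = 121/6 = 121/6
Q* = 3*121/6 - 7 = 107/2
Inverse demand: P = 38 - Q/3, so P_max = 38
Inverse supply: P = 7/3 + Q/3, so P_min = 7/3
CS = (1/2) * 107/2 * (38 - 121/6) = 11449/24
PS = (1/2) * 107/2 * (121/6 - 7/3) = 11449/24
TS = CS + PS = 11449/24 + 11449/24 = 11449/12

11449/12


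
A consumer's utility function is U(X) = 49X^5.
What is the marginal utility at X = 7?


MU = dU/dX = 49*5*X^(5-1)
MU = 245*X^4
At X = 7:
MU = 245 * 7^4
MU = 245 * 2401 = 588245

588245


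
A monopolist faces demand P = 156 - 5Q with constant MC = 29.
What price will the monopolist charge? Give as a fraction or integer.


MR = 156 - 10Q
Set MR = MC: 156 - 10Q = 29
Q* = 127/10
Substitute into demand:
P* = 156 - 5*127/10 = 185/2

185/2


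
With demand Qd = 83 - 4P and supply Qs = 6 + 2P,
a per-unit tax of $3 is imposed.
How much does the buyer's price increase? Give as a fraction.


With a per-unit tax, the buyer's price increase depends on relative slopes.
Supply slope: d = 2, Demand slope: b = 4
Buyer's price increase = d * tax / (b + d)
= 2 * 3 / (4 + 2)
= 6 / 6 = 1

1


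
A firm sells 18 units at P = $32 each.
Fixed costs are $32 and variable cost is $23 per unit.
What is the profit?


Total Revenue = P * Q = 32 * 18 = $576
Total Cost = FC + VC*Q = 32 + 23*18 = $446
Profit = TR - TC = 576 - 446 = $130

$130


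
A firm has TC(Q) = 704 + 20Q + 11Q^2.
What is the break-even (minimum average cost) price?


AC(Q) = 704/Q + 20 + 11Q
To minimize: dAC/dQ = -704/Q^2 + 11 = 0
Q^2 = 704/11 = 64
Q* = 8
Min AC = 704/8 + 20 + 11*8
Min AC = 88 + 20 + 88 = 196

196


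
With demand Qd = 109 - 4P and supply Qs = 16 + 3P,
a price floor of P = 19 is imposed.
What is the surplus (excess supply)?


At P = 19:
Qd = 109 - 4*19 = 33
Qs = 16 + 3*19 = 73
Surplus = Qs - Qd = 73 - 33 = 40

40


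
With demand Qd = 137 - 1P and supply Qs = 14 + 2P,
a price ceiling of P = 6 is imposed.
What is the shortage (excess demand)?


At P = 6:
Qd = 137 - 1*6 = 131
Qs = 14 + 2*6 = 26
Shortage = Qd - Qs = 131 - 26 = 105

105


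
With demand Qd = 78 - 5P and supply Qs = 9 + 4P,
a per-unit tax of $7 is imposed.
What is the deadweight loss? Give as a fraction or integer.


Pre-tax equilibrium quantity: Q* = 119/3
Post-tax equilibrium quantity: Q_tax = 217/9
Reduction in quantity: Q* - Q_tax = 140/9
DWL = (1/2) * tax * (Q* - Q_tax)
DWL = (1/2) * 7 * 140/9 = 490/9

490/9


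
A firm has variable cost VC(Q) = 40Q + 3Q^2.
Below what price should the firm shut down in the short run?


AVC(Q) = VC(Q)/Q = 40 + 3Q
AVC is increasing in Q, so minimum AVC is at Q -> 0+.
Min AVC = 40
The firm should shut down if P < 40.

40


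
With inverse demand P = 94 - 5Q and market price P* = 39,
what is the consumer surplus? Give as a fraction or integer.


Maximum willingness to pay (at Q=0): P_max = 94
Quantity demanded at P* = 39:
Q* = (94 - 39)/5 = 11
CS = (1/2) * Q* * (P_max - P*)
CS = (1/2) * 11 * (94 - 39)
CS = (1/2) * 11 * 55 = 605/2

605/2


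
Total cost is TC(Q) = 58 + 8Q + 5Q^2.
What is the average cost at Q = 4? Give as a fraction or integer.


TC(4) = 58 + 8*4 + 5*4^2
TC(4) = 58 + 32 + 80 = 170
AC = TC/Q = 170/4 = 85/2

85/2


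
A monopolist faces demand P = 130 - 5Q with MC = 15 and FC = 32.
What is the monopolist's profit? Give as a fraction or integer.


MR = MC: 130 - 10Q = 15
Q* = 23/2
P* = 130 - 5*23/2 = 145/2
Profit = (P* - MC)*Q* - FC
= (145/2 - 15)*23/2 - 32
= 115/2*23/2 - 32
= 2645/4 - 32 = 2517/4

2517/4


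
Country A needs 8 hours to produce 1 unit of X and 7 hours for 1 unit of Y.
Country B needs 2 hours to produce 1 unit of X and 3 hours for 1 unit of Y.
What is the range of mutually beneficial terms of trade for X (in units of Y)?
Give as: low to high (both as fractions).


Opportunity cost of X for Country A = hours_X / hours_Y = 8/7 = 8/7 units of Y
Opportunity cost of X for Country B = hours_X / hours_Y = 2/3 = 2/3 units of Y
Terms of trade must be between the two opportunity costs.
Range: 2/3 to 8/7

2/3 to 8/7


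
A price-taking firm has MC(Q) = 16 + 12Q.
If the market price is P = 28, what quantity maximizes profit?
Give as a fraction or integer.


In perfect competition, profit is maximized where P = MC.
28 = 16 + 12Q
12 = 12Q
Q* = 12/12 = 1

1


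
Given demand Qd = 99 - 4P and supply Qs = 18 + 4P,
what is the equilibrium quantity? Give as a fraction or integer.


First find equilibrium price:
99 - 4P = 18 + 4P
P* = 81/8 = 81/8
Then substitute into demand:
Q* = 99 - 4 * 81/8 = 117/2

117/2


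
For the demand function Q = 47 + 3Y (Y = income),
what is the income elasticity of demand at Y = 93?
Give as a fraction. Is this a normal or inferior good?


dQ/dY = 3
At Y = 93: Q = 47 + 3*93 = 326
Ey = (dQ/dY)(Y/Q) = 3 * 93 / 326 = 279/326
Since Ey > 0, this is a normal good.

279/326 (normal good)


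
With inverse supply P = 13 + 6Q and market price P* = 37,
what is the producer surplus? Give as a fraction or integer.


Minimum supply price (at Q=0): P_min = 13
Quantity supplied at P* = 37:
Q* = (37 - 13)/6 = 4
PS = (1/2) * Q* * (P* - P_min)
PS = (1/2) * 4 * (37 - 13)
PS = (1/2) * 4 * 24 = 48

48


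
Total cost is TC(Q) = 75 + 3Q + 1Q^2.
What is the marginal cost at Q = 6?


MC = dTC/dQ = 3 + 2*1*Q
At Q = 6:
MC = 3 + 2*6
MC = 3 + 12 = 15

15


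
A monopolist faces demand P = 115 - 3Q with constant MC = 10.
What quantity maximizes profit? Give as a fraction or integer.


TR = P*Q = (115 - 3Q)Q = 115Q - 3Q^2
MR = dTR/dQ = 115 - 6Q
Set MR = MC:
115 - 6Q = 10
105 = 6Q
Q* = 105/6 = 35/2

35/2


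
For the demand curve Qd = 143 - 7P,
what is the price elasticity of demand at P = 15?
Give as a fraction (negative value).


dQ/dP = -7
At P = 15: Q = 143 - 7*15 = 38
E = (dQ/dP)(P/Q) = (-7)(15/38) = -105/38

-105/38


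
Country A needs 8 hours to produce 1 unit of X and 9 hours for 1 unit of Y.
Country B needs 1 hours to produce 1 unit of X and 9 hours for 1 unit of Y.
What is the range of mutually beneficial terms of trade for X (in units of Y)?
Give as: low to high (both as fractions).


Opportunity cost of X for Country A = hours_X / hours_Y = 8/9 = 8/9 units of Y
Opportunity cost of X for Country B = hours_X / hours_Y = 1/9 = 1/9 units of Y
Terms of trade must be between the two opportunity costs.
Range: 1/9 to 8/9

1/9 to 8/9


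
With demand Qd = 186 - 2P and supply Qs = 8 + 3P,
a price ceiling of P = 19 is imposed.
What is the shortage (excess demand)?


At P = 19:
Qd = 186 - 2*19 = 148
Qs = 8 + 3*19 = 65
Shortage = Qd - Qs = 148 - 65 = 83

83


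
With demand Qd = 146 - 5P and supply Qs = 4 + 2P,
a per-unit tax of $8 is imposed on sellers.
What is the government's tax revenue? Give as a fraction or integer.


With tax on sellers, new supply: Qs' = 4 + 2(P - 8)
= 2P - 12
New equilibrium quantity:
Q_new = 232/7
Tax revenue = tax * Q_new = 8 * 232/7 = 1856/7

1856/7


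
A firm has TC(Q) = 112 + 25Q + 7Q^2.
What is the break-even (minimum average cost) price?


AC(Q) = 112/Q + 25 + 7Q
To minimize: dAC/dQ = -112/Q^2 + 7 = 0
Q^2 = 112/7 = 16
Q* = 4
Min AC = 112/4 + 25 + 7*4
Min AC = 28 + 25 + 28 = 81

81


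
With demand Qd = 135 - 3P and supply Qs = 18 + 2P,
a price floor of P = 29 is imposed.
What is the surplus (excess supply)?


At P = 29:
Qd = 135 - 3*29 = 48
Qs = 18 + 2*29 = 76
Surplus = Qs - Qd = 76 - 48 = 28

28


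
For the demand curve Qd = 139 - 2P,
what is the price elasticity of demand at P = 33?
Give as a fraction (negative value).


dQ/dP = -2
At P = 33: Q = 139 - 2*33 = 73
E = (dQ/dP)(P/Q) = (-2)(33/73) = -66/73

-66/73


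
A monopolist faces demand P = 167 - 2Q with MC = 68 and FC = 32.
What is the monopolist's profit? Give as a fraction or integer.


MR = MC: 167 - 4Q = 68
Q* = 99/4
P* = 167 - 2*99/4 = 235/2
Profit = (P* - MC)*Q* - FC
= (235/2 - 68)*99/4 - 32
= 99/2*99/4 - 32
= 9801/8 - 32 = 9545/8

9545/8


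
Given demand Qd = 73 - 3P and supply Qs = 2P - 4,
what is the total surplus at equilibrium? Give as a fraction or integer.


Find equilibrium: 73 - 3P = 2P - 4
73 + 4 = 5P
P* = 77/5 = 77/5
Q* = 2*77/5 - 4 = 134/5
Inverse demand: P = 73/3 - Q/3, so P_max = 73/3
Inverse supply: P = 2 + Q/2, so P_min = 2
CS = (1/2) * 134/5 * (73/3 - 77/5) = 8978/75
PS = (1/2) * 134/5 * (77/5 - 2) = 4489/25
TS = CS + PS = 8978/75 + 4489/25 = 4489/15

4489/15


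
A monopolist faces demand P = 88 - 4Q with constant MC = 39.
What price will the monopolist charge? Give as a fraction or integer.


MR = 88 - 8Q
Set MR = MC: 88 - 8Q = 39
Q* = 49/8
Substitute into demand:
P* = 88 - 4*49/8 = 127/2

127/2


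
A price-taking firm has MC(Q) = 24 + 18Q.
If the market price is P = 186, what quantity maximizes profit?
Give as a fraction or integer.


In perfect competition, profit is maximized where P = MC.
186 = 24 + 18Q
162 = 18Q
Q* = 162/18 = 9

9


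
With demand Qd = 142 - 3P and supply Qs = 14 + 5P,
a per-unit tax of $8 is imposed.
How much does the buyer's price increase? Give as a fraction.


With a per-unit tax, the buyer's price increase depends on relative slopes.
Supply slope: d = 5, Demand slope: b = 3
Buyer's price increase = d * tax / (b + d)
= 5 * 8 / (3 + 5)
= 40 / 8 = 5

5


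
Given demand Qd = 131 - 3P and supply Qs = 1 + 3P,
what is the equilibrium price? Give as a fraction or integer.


At equilibrium, Qd = Qs.
131 - 3P = 1 + 3P
131 - 1 = 3P + 3P
130 = 6P
P* = 130/6 = 65/3

65/3


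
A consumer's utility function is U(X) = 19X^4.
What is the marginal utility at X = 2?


MU = dU/dX = 19*4*X^(4-1)
MU = 76*X^3
At X = 2:
MU = 76 * 2^3
MU = 76 * 8 = 608

608


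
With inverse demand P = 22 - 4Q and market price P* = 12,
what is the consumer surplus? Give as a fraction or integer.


Maximum willingness to pay (at Q=0): P_max = 22
Quantity demanded at P* = 12:
Q* = (22 - 12)/4 = 5/2
CS = (1/2) * Q* * (P_max - P*)
CS = (1/2) * 5/2 * (22 - 12)
CS = (1/2) * 5/2 * 10 = 25/2

25/2


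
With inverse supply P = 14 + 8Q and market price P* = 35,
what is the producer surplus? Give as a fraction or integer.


Minimum supply price (at Q=0): P_min = 14
Quantity supplied at P* = 35:
Q* = (35 - 14)/8 = 21/8
PS = (1/2) * Q* * (P* - P_min)
PS = (1/2) * 21/8 * (35 - 14)
PS = (1/2) * 21/8 * 21 = 441/16

441/16


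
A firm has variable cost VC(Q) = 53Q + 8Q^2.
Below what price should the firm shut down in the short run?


AVC(Q) = VC(Q)/Q = 53 + 8Q
AVC is increasing in Q, so minimum AVC is at Q -> 0+.
Min AVC = 53
The firm should shut down if P < 53.

53


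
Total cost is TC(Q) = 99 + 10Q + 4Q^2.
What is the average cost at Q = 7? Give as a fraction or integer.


TC(7) = 99 + 10*7 + 4*7^2
TC(7) = 99 + 70 + 196 = 365
AC = TC/Q = 365/7 = 365/7

365/7


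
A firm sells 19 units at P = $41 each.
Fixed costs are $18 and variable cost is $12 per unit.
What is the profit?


Total Revenue = P * Q = 41 * 19 = $779
Total Cost = FC + VC*Q = 18 + 12*19 = $246
Profit = TR - TC = 779 - 246 = $533

$533


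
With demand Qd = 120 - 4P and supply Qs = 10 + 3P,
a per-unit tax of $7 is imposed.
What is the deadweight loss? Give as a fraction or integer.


Pre-tax equilibrium quantity: Q* = 400/7
Post-tax equilibrium quantity: Q_tax = 316/7
Reduction in quantity: Q* - Q_tax = 12
DWL = (1/2) * tax * (Q* - Q_tax)
DWL = (1/2) * 7 * 12 = 42

42


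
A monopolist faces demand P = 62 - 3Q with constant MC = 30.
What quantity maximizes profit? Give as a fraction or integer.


TR = P*Q = (62 - 3Q)Q = 62Q - 3Q^2
MR = dTR/dQ = 62 - 6Q
Set MR = MC:
62 - 6Q = 30
32 = 6Q
Q* = 32/6 = 16/3

16/3


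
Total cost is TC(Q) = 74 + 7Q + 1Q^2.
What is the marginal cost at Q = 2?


MC = dTC/dQ = 7 + 2*1*Q
At Q = 2:
MC = 7 + 2*2
MC = 7 + 4 = 11

11


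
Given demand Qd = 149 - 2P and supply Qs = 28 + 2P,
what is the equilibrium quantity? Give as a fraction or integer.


First find equilibrium price:
149 - 2P = 28 + 2P
P* = 121/4 = 121/4
Then substitute into demand:
Q* = 149 - 2 * 121/4 = 177/2

177/2


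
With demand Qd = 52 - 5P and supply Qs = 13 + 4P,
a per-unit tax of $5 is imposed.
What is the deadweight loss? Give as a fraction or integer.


Pre-tax equilibrium quantity: Q* = 91/3
Post-tax equilibrium quantity: Q_tax = 173/9
Reduction in quantity: Q* - Q_tax = 100/9
DWL = (1/2) * tax * (Q* - Q_tax)
DWL = (1/2) * 5 * 100/9 = 250/9

250/9


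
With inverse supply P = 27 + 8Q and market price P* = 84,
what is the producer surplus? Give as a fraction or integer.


Minimum supply price (at Q=0): P_min = 27
Quantity supplied at P* = 84:
Q* = (84 - 27)/8 = 57/8
PS = (1/2) * Q* * (P* - P_min)
PS = (1/2) * 57/8 * (84 - 27)
PS = (1/2) * 57/8 * 57 = 3249/16

3249/16


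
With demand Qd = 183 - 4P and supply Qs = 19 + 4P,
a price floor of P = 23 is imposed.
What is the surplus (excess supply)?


At P = 23:
Qd = 183 - 4*23 = 91
Qs = 19 + 4*23 = 111
Surplus = Qs - Qd = 111 - 91 = 20

20


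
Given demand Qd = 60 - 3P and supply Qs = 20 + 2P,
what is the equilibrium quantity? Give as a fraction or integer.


First find equilibrium price:
60 - 3P = 20 + 2P
P* = 40/5 = 8
Then substitute into demand:
Q* = 60 - 3 * 8 = 36

36


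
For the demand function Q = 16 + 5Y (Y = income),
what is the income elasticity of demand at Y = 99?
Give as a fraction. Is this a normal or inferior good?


dQ/dY = 5
At Y = 99: Q = 16 + 5*99 = 511
Ey = (dQ/dY)(Y/Q) = 5 * 99 / 511 = 495/511
Since Ey > 0, this is a normal good.

495/511 (normal good)


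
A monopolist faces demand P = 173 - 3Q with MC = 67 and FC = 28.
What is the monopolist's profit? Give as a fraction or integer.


MR = MC: 173 - 6Q = 67
Q* = 53/3
P* = 173 - 3*53/3 = 120
Profit = (P* - MC)*Q* - FC
= (120 - 67)*53/3 - 28
= 53*53/3 - 28
= 2809/3 - 28 = 2725/3

2725/3


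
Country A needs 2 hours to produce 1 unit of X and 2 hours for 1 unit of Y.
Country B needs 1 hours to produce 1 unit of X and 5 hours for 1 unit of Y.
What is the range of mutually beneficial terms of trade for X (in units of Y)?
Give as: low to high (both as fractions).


Opportunity cost of X for Country A = hours_X / hours_Y = 2/2 = 1 units of Y
Opportunity cost of X for Country B = hours_X / hours_Y = 1/5 = 1/5 units of Y
Terms of trade must be between the two opportunity costs.
Range: 1/5 to 1

1/5 to 1


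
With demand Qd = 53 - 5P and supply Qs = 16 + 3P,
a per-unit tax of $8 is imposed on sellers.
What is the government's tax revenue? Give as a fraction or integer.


With tax on sellers, new supply: Qs' = 16 + 3(P - 8)
= 3P - 8
New equilibrium quantity:
Q_new = 119/8
Tax revenue = tax * Q_new = 8 * 119/8 = 119

119


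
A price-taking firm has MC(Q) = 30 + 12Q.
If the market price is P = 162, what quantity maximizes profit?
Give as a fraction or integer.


In perfect competition, profit is maximized where P = MC.
162 = 30 + 12Q
132 = 12Q
Q* = 132/12 = 11

11


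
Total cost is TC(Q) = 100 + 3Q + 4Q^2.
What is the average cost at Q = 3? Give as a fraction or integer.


TC(3) = 100 + 3*3 + 4*3^2
TC(3) = 100 + 9 + 36 = 145
AC = TC/Q = 145/3 = 145/3

145/3


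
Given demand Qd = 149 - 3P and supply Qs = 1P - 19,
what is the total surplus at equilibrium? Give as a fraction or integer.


Find equilibrium: 149 - 3P = 1P - 19
149 + 19 = 4P
P* = 168/4 = 42
Q* = 1*42 - 19 = 23
Inverse demand: P = 149/3 - Q/3, so P_max = 149/3
Inverse supply: P = 19 + Q/1, so P_min = 19
CS = (1/2) * 23 * (149/3 - 42) = 529/6
PS = (1/2) * 23 * (42 - 19) = 529/2
TS = CS + PS = 529/6 + 529/2 = 1058/3

1058/3


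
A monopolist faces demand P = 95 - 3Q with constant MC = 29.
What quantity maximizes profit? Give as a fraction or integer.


TR = P*Q = (95 - 3Q)Q = 95Q - 3Q^2
MR = dTR/dQ = 95 - 6Q
Set MR = MC:
95 - 6Q = 29
66 = 6Q
Q* = 66/6 = 11

11


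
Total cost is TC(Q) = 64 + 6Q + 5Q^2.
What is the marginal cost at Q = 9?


MC = dTC/dQ = 6 + 2*5*Q
At Q = 9:
MC = 6 + 10*9
MC = 6 + 90 = 96

96


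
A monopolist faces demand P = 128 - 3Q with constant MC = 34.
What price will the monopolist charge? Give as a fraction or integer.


MR = 128 - 6Q
Set MR = MC: 128 - 6Q = 34
Q* = 47/3
Substitute into demand:
P* = 128 - 3*47/3 = 81

81


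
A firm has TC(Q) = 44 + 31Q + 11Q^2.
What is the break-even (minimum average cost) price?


AC(Q) = 44/Q + 31 + 11Q
To minimize: dAC/dQ = -44/Q^2 + 11 = 0
Q^2 = 44/11 = 4
Q* = 2
Min AC = 44/2 + 31 + 11*2
Min AC = 22 + 31 + 22 = 75

75


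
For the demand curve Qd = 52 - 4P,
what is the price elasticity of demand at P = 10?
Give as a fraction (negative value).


dQ/dP = -4
At P = 10: Q = 52 - 4*10 = 12
E = (dQ/dP)(P/Q) = (-4)(10/12) = -10/3

-10/3


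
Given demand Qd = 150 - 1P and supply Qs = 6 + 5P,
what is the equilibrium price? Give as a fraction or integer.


At equilibrium, Qd = Qs.
150 - 1P = 6 + 5P
150 - 6 = 1P + 5P
144 = 6P
P* = 144/6 = 24

24


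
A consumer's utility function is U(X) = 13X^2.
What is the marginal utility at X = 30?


MU = dU/dX = 13*2*X^(2-1)
MU = 26*X^1
At X = 30:
MU = 26 * 30^1
MU = 26 * 30 = 780

780


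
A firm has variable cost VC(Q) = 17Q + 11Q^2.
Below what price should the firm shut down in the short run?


AVC(Q) = VC(Q)/Q = 17 + 11Q
AVC is increasing in Q, so minimum AVC is at Q -> 0+.
Min AVC = 17
The firm should shut down if P < 17.

17


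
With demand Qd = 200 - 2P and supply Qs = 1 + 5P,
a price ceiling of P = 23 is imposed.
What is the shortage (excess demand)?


At P = 23:
Qd = 200 - 2*23 = 154
Qs = 1 + 5*23 = 116
Shortage = Qd - Qs = 154 - 116 = 38

38


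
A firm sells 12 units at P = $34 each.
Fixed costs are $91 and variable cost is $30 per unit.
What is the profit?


Total Revenue = P * Q = 34 * 12 = $408
Total Cost = FC + VC*Q = 91 + 30*12 = $451
Profit = TR - TC = 408 - 451 = $-43

$-43


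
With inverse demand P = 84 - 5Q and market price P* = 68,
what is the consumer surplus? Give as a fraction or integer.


Maximum willingness to pay (at Q=0): P_max = 84
Quantity demanded at P* = 68:
Q* = (84 - 68)/5 = 16/5
CS = (1/2) * Q* * (P_max - P*)
CS = (1/2) * 16/5 * (84 - 68)
CS = (1/2) * 16/5 * 16 = 128/5

128/5


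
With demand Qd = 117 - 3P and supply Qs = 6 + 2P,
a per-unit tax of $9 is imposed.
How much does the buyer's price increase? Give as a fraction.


With a per-unit tax, the buyer's price increase depends on relative slopes.
Supply slope: d = 2, Demand slope: b = 3
Buyer's price increase = d * tax / (b + d)
= 2 * 9 / (3 + 2)
= 18 / 5 = 18/5

18/5


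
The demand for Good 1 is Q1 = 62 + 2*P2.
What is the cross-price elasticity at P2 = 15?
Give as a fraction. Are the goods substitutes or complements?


dQ1/dP2 = 2
At P2 = 15: Q1 = 62 + 2*15 = 92
Exy = (dQ1/dP2)(P2/Q1) = 2 * 15 / 92 = 15/46
Since Exy > 0, the goods are substitutes.

15/46 (substitutes)


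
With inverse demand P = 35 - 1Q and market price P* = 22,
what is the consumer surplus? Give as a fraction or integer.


Maximum willingness to pay (at Q=0): P_max = 35
Quantity demanded at P* = 22:
Q* = (35 - 22)/1 = 13
CS = (1/2) * Q* * (P_max - P*)
CS = (1/2) * 13 * (35 - 22)
CS = (1/2) * 13 * 13 = 169/2

169/2


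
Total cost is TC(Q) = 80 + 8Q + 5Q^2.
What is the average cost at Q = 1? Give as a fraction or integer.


TC(1) = 80 + 8*1 + 5*1^2
TC(1) = 80 + 8 + 5 = 93
AC = TC/Q = 93/1 = 93

93


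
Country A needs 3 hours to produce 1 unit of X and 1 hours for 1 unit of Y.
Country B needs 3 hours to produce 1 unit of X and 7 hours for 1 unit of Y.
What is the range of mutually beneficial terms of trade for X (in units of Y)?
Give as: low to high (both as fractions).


Opportunity cost of X for Country A = hours_X / hours_Y = 3/1 = 3 units of Y
Opportunity cost of X for Country B = hours_X / hours_Y = 3/7 = 3/7 units of Y
Terms of trade must be between the two opportunity costs.
Range: 3/7 to 3

3/7 to 3


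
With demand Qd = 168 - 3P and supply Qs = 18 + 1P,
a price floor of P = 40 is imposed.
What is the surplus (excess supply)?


At P = 40:
Qd = 168 - 3*40 = 48
Qs = 18 + 1*40 = 58
Surplus = Qs - Qd = 58 - 48 = 10

10


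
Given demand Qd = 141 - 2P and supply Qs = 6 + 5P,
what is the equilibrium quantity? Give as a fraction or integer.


First find equilibrium price:
141 - 2P = 6 + 5P
P* = 135/7 = 135/7
Then substitute into demand:
Q* = 141 - 2 * 135/7 = 717/7

717/7


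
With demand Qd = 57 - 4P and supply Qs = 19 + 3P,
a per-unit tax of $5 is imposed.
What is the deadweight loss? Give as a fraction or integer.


Pre-tax equilibrium quantity: Q* = 247/7
Post-tax equilibrium quantity: Q_tax = 187/7
Reduction in quantity: Q* - Q_tax = 60/7
DWL = (1/2) * tax * (Q* - Q_tax)
DWL = (1/2) * 5 * 60/7 = 150/7

150/7


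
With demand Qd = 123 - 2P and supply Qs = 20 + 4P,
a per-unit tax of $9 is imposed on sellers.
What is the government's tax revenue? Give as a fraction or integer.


With tax on sellers, new supply: Qs' = 20 + 4(P - 9)
= 4P - 16
New equilibrium quantity:
Q_new = 230/3
Tax revenue = tax * Q_new = 9 * 230/3 = 690

690


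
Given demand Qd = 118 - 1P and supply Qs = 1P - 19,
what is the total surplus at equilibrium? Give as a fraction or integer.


Find equilibrium: 118 - 1P = 1P - 19
118 + 19 = 2P
P* = 137/2 = 137/2
Q* = 1*137/2 - 19 = 99/2
Inverse demand: P = 118 - Q/1, so P_max = 118
Inverse supply: P = 19 + Q/1, so P_min = 19
CS = (1/2) * 99/2 * (118 - 137/2) = 9801/8
PS = (1/2) * 99/2 * (137/2 - 19) = 9801/8
TS = CS + PS = 9801/8 + 9801/8 = 9801/4

9801/4


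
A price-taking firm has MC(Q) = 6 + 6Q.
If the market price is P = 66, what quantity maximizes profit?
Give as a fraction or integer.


In perfect competition, profit is maximized where P = MC.
66 = 6 + 6Q
60 = 6Q
Q* = 60/6 = 10

10


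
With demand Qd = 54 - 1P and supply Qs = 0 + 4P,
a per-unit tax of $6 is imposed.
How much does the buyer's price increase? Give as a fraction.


With a per-unit tax, the buyer's price increase depends on relative slopes.
Supply slope: d = 4, Demand slope: b = 1
Buyer's price increase = d * tax / (b + d)
= 4 * 6 / (1 + 4)
= 24 / 5 = 24/5

24/5


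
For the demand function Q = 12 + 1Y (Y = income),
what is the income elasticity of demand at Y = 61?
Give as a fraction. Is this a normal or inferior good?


dQ/dY = 1
At Y = 61: Q = 12 + 1*61 = 73
Ey = (dQ/dY)(Y/Q) = 1 * 61 / 73 = 61/73
Since Ey > 0, this is a normal good.

61/73 (normal good)


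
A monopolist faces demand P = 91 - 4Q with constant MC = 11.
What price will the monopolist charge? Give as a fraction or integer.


MR = 91 - 8Q
Set MR = MC: 91 - 8Q = 11
Q* = 10
Substitute into demand:
P* = 91 - 4*10 = 51

51


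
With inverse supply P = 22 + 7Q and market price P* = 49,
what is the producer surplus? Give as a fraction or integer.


Minimum supply price (at Q=0): P_min = 22
Quantity supplied at P* = 49:
Q* = (49 - 22)/7 = 27/7
PS = (1/2) * Q* * (P* - P_min)
PS = (1/2) * 27/7 * (49 - 22)
PS = (1/2) * 27/7 * 27 = 729/14

729/14


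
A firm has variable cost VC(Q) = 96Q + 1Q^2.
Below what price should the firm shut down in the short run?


AVC(Q) = VC(Q)/Q = 96 + 1Q
AVC is increasing in Q, so minimum AVC is at Q -> 0+.
Min AVC = 96
The firm should shut down if P < 96.

96


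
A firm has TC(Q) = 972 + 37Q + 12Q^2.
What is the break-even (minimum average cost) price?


AC(Q) = 972/Q + 37 + 12Q
To minimize: dAC/dQ = -972/Q^2 + 12 = 0
Q^2 = 972/12 = 81
Q* = 9
Min AC = 972/9 + 37 + 12*9
Min AC = 108 + 37 + 108 = 253

253


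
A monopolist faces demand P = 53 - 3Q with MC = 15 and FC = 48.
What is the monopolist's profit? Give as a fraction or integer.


MR = MC: 53 - 6Q = 15
Q* = 19/3
P* = 53 - 3*19/3 = 34
Profit = (P* - MC)*Q* - FC
= (34 - 15)*19/3 - 48
= 19*19/3 - 48
= 361/3 - 48 = 217/3

217/3


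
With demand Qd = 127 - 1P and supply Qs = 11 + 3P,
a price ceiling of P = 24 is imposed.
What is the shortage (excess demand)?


At P = 24:
Qd = 127 - 1*24 = 103
Qs = 11 + 3*24 = 83
Shortage = Qd - Qs = 103 - 83 = 20

20


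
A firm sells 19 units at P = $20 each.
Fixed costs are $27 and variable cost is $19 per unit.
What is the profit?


Total Revenue = P * Q = 20 * 19 = $380
Total Cost = FC + VC*Q = 27 + 19*19 = $388
Profit = TR - TC = 380 - 388 = $-8

$-8


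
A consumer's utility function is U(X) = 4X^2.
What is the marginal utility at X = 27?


MU = dU/dX = 4*2*X^(2-1)
MU = 8*X^1
At X = 27:
MU = 8 * 27^1
MU = 8 * 27 = 216

216


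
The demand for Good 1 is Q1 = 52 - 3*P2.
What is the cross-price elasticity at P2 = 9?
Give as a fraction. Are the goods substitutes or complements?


dQ1/dP2 = -3
At P2 = 9: Q1 = 52 - 3*9 = 25
Exy = (dQ1/dP2)(P2/Q1) = -3 * 9 / 25 = -27/25
Since Exy < 0, the goods are complements.

-27/25 (complements)


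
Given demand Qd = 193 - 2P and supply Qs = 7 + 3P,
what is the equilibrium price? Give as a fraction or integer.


At equilibrium, Qd = Qs.
193 - 2P = 7 + 3P
193 - 7 = 2P + 3P
186 = 5P
P* = 186/5 = 186/5

186/5


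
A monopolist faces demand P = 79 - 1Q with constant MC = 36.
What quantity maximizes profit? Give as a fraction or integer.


TR = P*Q = (79 - 1Q)Q = 79Q - 1Q^2
MR = dTR/dQ = 79 - 2Q
Set MR = MC:
79 - 2Q = 36
43 = 2Q
Q* = 43/2 = 43/2

43/2


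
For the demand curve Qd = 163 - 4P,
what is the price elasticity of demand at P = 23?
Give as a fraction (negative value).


dQ/dP = -4
At P = 23: Q = 163 - 4*23 = 71
E = (dQ/dP)(P/Q) = (-4)(23/71) = -92/71

-92/71


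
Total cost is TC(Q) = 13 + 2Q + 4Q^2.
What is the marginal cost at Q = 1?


MC = dTC/dQ = 2 + 2*4*Q
At Q = 1:
MC = 2 + 8*1
MC = 2 + 8 = 10

10


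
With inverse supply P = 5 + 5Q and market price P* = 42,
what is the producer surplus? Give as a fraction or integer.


Minimum supply price (at Q=0): P_min = 5
Quantity supplied at P* = 42:
Q* = (42 - 5)/5 = 37/5
PS = (1/2) * Q* * (P* - P_min)
PS = (1/2) * 37/5 * (42 - 5)
PS = (1/2) * 37/5 * 37 = 1369/10

1369/10


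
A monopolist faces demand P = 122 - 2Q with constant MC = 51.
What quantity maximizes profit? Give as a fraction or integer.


TR = P*Q = (122 - 2Q)Q = 122Q - 2Q^2
MR = dTR/dQ = 122 - 4Q
Set MR = MC:
122 - 4Q = 51
71 = 4Q
Q* = 71/4 = 71/4

71/4


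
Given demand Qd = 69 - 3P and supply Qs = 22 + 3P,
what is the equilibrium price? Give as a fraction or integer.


At equilibrium, Qd = Qs.
69 - 3P = 22 + 3P
69 - 22 = 3P + 3P
47 = 6P
P* = 47/6 = 47/6

47/6


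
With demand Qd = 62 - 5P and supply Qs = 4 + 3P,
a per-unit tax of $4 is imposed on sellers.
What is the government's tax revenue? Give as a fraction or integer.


With tax on sellers, new supply: Qs' = 4 + 3(P - 4)
= 3P - 8
New equilibrium quantity:
Q_new = 73/4
Tax revenue = tax * Q_new = 4 * 73/4 = 73

73


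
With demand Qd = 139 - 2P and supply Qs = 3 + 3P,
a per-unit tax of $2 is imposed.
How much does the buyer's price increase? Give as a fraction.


With a per-unit tax, the buyer's price increase depends on relative slopes.
Supply slope: d = 3, Demand slope: b = 2
Buyer's price increase = d * tax / (b + d)
= 3 * 2 / (2 + 3)
= 6 / 5 = 6/5

6/5
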